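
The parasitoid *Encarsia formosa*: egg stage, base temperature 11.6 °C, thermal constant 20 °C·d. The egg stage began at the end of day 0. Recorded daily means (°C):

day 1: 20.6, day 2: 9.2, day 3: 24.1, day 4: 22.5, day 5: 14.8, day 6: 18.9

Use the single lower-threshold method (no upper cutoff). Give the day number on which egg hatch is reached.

day 3

Daily DD above 11.6 °C: 9.0, 0.0, 12.5, 10.9, 3.2, 7.3.
Cumulative: 9.0, 9.0, 21.5, 32.4, 35.6, 42.9.
The total first reaches 20 DD on day 3.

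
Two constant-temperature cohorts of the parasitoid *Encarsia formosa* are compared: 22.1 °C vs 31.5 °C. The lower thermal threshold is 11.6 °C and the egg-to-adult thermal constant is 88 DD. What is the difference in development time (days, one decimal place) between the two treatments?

4.0 days

At 22.1 °C: 88 / (22.1 − 11.6) = 88 / 10.5 = 8.381 d.
At 31.5 °C: 88 / (31.5 − 11.6) = 88 / 19.9 = 4.422 d.
Difference = |8.381 − 4.422| = 3.959 ≈ 4.0 days.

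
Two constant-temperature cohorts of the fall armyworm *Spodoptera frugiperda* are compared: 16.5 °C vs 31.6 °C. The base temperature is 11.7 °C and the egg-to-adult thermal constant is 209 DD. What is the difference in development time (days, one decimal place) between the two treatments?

At 16.5 °C: 209 / (16.5 − 11.7) = 209 / 4.8 = 43.542 d.
At 31.6 °C: 209 / (31.6 − 11.7) = 209 / 19.9 = 10.503 d.
Difference = |43.542 − 10.503| = 33.039 ≈ 33.0 days.

33.0 days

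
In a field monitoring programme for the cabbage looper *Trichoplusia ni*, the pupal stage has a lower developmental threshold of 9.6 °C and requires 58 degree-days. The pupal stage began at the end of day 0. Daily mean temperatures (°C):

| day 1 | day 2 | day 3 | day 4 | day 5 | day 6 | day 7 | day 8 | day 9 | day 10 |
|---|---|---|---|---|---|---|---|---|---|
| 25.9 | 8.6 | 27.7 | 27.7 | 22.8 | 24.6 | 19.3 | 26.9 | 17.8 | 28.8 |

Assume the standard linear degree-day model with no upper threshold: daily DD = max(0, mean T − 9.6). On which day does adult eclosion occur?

day 5

Daily DD above 9.6 °C: 16.3, 0.0, 18.1, 18.1, 13.2, 15.0, 9.7, 17.3, 8.2, 19.2.
Cumulative: 16.3, 16.3, 34.4, 52.5, 65.7, 80.7, 90.4, 107.7, 115.9, 135.1.
The total first reaches 58 DD on day 5.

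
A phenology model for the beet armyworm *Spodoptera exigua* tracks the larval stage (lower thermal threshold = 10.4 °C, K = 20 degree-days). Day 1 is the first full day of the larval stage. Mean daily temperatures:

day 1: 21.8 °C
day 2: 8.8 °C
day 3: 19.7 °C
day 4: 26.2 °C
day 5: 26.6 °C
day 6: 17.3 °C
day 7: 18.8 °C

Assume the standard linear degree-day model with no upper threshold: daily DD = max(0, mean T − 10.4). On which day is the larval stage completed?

Daily DD above 10.4 °C: 11.4, 0.0, 9.3, 15.8, 16.2, 6.9, 8.4.
Cumulative: 11.4, 11.4, 20.7, 36.5, 52.7, 59.6, 68.0.
The total first reaches 20 DD on day 3.

day 3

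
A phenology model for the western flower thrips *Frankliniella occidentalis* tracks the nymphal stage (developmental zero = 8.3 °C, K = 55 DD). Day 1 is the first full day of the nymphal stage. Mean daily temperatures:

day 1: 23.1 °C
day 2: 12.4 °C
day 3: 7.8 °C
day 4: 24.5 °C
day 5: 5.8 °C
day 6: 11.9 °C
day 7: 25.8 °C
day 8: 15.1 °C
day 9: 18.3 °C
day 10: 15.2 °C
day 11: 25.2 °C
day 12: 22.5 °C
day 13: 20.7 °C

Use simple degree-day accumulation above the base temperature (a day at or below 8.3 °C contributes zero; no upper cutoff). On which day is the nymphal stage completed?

day 7

Daily DD above 8.3 °C: 14.8, 4.1, 0.0, 16.2, 0.0, 3.6, 17.5, 6.8, 10.0, 6.9, 16.9, 14.2, 12.4.
Cumulative: 14.8, 18.9, 18.9, 35.1, 35.1, 38.7, 56.2, 63.0, 73.0, 79.9, 96.8, 111.0, 123.4.
The total first reaches 55 DD on day 7.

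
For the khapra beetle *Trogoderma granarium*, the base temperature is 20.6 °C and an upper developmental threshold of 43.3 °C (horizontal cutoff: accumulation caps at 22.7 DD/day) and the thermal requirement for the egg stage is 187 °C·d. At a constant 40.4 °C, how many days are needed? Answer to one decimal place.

9.4 days

Daily accumulation = 40.4 − 20.6 = 19.8 DD/day.
Duration = 187 / 19.8 = 9.444 ≈ 9.4 days.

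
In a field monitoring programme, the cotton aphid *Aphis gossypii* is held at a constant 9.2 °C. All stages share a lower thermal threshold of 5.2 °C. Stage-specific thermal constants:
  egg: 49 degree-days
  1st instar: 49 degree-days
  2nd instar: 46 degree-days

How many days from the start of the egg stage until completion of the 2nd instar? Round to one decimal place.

Daily accumulation at 9.2 °C = 9.2 − 5.2 = 4.0 DD/day.
Total K = 49 + 49 + 46 = 144 DD.
Total duration = 144 / 4.0 = 36.000 ≈ 36.0 days.

36.0 days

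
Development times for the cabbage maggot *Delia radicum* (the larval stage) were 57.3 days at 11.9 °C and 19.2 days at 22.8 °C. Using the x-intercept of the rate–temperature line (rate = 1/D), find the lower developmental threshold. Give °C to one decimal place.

6.4 °C

Linear rate model ⇒ the product D·(T − T_b) is constant across temperatures.
57.3·(11.9 − T_b) = 19.2·(22.8 − T_b)
T_b = (57.3·11.9 − 19.2·22.8) / (57.3 − 19.2) = 244.11 / 38.1 = 6.407 °C ≈ 6.4 °C.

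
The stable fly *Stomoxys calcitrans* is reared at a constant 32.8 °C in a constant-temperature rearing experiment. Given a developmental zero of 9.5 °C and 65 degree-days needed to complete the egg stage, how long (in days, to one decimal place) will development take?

2.8 days

Daily accumulation = 32.8 − 9.5 = 23.3 DD/day.
Duration = 65 / 23.3 = 2.790 ≈ 2.8 days.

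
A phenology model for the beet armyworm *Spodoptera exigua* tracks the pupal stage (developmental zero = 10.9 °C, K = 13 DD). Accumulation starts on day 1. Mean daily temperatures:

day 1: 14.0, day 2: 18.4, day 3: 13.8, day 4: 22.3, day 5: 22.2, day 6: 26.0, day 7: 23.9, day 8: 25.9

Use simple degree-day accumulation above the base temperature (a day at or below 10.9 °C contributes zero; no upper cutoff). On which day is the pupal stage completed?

day 3

Daily DD above 10.9 °C: 3.1, 7.5, 2.9, 11.4, 11.3, 15.1, 13.0, 15.0.
Cumulative: 3.1, 10.6, 13.5, 24.9, 36.2, 51.3, 64.3, 79.3.
The total first reaches 13 DD on day 3.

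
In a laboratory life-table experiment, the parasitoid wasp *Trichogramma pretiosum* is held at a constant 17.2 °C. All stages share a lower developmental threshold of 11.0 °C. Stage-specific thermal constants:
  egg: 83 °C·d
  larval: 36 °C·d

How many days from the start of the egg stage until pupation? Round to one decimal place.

Daily accumulation at 17.2 °C = 17.2 − 11.0 = 6.2 DD/day.
Total K = 83 + 36 = 119 DD.
Total duration = 119 / 6.2 = 19.194 ≈ 19.2 days.

19.2 days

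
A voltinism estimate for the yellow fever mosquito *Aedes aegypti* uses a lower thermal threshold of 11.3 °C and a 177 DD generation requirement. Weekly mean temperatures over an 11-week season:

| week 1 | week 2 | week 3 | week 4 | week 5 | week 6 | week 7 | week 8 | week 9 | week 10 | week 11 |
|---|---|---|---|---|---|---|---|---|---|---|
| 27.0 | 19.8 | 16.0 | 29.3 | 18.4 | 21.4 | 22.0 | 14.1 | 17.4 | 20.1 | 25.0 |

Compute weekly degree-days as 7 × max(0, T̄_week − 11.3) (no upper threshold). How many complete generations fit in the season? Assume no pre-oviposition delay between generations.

Weekly DD (7 × max(0, T̄ − 11.3)): 109.9, 59.5, 32.9, 126.0, 49.7, 70.7, 74.9, 19.6, 42.7, 61.6, 95.9.
Season total = 743.4 DD.
Complete generations = ⌊743.4 / 177⌋ = 4.

4 generations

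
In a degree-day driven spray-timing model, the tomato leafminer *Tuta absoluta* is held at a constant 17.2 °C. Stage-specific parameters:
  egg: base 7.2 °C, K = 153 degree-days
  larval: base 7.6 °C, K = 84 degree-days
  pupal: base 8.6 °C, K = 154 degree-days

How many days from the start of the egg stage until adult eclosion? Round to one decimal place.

42.0 days

egg: 153 / (17.2 − 7.2) = 153 / 10.0 = 15.300 d.
larval: 84 / (17.2 − 7.6) = 84 / 9.6 = 8.750 d.
pupal: 154 / (17.2 − 8.6) = 154 / 8.6 = 17.907 d.
Sum = 41.957 ≈ 42.0 days.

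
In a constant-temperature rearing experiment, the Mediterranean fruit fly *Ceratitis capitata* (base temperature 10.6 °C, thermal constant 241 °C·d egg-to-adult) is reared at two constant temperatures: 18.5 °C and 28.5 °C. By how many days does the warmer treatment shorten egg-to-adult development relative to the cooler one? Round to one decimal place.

17.0 days

At 18.5 °C: 241 / (18.5 − 10.6) = 241 / 7.9 = 30.506 d.
At 28.5 °C: 241 / (28.5 − 10.6) = 241 / 17.9 = 13.464 d.
Difference = |30.506 − 13.464| = 17.043 ≈ 17.0 days.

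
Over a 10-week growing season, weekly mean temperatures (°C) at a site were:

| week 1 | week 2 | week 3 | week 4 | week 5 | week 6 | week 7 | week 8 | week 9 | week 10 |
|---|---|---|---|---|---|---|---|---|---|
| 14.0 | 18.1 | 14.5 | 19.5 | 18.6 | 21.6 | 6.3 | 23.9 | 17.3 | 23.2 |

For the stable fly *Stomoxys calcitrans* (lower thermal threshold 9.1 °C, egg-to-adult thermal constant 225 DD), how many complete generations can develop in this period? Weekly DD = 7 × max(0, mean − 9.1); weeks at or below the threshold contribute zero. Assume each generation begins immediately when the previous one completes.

Weekly DD (7 × max(0, T̄ − 9.1)): 34.3, 63.0, 37.8, 72.8, 66.5, 87.5, 0.0, 103.6, 57.4, 98.7.
Season total = 621.6 DD.
Complete generations = ⌊621.6 / 225⌋ = 2.

2 generations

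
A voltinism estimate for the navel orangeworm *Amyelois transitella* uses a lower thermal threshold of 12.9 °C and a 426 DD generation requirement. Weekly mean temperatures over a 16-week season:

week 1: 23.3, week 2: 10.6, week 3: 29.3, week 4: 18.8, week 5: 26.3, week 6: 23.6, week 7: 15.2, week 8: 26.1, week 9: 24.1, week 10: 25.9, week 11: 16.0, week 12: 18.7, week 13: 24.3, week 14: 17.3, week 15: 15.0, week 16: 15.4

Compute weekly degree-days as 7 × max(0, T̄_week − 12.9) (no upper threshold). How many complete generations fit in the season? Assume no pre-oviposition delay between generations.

2 generations

Weekly DD (7 × max(0, T̄ − 12.9)): 72.8, 0.0, 114.8, 41.3, 93.8, 74.9, 16.1, 92.4, 78.4, 91.0, 21.7, 40.6, 79.8, 30.8, 14.7, 17.5.
Season total = 880.6 DD.
Complete generations = ⌊880.6 / 426⌋ = 2.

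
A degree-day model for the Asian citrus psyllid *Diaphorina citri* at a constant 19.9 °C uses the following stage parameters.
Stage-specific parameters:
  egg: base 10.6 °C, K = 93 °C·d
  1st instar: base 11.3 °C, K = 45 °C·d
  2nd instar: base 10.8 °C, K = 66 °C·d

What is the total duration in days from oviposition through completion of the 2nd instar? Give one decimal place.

22.5 days

egg: 93 / (19.9 − 10.6) = 93 / 9.3 = 10.000 d.
1st instar: 45 / (19.9 − 11.3) = 45 / 8.6 = 5.233 d.
2nd instar: 66 / (19.9 − 10.8) = 66 / 9.1 = 7.253 d.
Sum = 22.485 ≈ 22.5 days.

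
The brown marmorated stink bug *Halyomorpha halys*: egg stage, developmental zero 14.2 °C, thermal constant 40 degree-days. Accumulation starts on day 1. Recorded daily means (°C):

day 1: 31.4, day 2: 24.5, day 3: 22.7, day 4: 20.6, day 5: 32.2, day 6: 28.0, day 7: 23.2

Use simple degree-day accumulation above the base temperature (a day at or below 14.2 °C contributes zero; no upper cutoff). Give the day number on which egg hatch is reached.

day 4

Daily DD above 14.2 °C: 17.2, 10.3, 8.5, 6.4, 18.0, 13.8, 9.0.
Cumulative: 17.2, 27.5, 36.0, 42.4, 60.4, 74.2, 83.2.
The total first reaches 40 DD on day 4.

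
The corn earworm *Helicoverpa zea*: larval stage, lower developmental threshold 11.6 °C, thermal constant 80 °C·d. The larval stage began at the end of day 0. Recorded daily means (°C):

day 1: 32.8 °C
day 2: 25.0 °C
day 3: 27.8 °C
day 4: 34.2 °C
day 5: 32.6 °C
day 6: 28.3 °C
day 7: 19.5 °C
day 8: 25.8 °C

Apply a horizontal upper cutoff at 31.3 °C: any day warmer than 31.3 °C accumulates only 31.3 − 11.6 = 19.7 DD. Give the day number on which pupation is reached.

day 5

Daily DD above 11.6 °C (capped at 19.7): 19.7, 13.4, 16.2, 19.7, 19.7, 16.7, 7.9, 14.2.
Cumulative: 19.7, 33.1, 49.3, 69.0, 88.7, 105.4, 113.3, 127.5.
The total first reaches 80 DD on day 5.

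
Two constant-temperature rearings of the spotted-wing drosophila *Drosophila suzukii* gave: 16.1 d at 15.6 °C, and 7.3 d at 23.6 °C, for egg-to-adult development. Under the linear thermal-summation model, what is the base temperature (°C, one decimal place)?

9.0 °C

Linear rate model ⇒ the product D·(T − T_b) is constant across temperatures.
16.1·(15.6 − T_b) = 7.3·(23.6 − T_b)
T_b = (16.1·15.6 − 7.3·23.6) / (16.1 − 7.3) = 78.88 / 8.8 = 8.964 °C ≈ 9.0 °C.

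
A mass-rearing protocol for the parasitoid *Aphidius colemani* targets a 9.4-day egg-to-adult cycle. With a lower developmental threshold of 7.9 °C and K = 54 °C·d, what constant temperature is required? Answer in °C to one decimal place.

13.6 °C

Required daily accumulation = 54 / 9.4 = 5.745 DD/day.
T = T_base + 5.745 = 7.9 + 5.745 = 13.645 ≈ 13.6 °C.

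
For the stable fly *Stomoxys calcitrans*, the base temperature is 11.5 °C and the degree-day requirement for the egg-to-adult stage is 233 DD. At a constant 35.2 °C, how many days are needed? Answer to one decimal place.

Daily accumulation = 35.2 − 11.5 = 23.7 DD/day.
Duration = 233 / 23.7 = 9.831 ≈ 9.8 days.

9.8 days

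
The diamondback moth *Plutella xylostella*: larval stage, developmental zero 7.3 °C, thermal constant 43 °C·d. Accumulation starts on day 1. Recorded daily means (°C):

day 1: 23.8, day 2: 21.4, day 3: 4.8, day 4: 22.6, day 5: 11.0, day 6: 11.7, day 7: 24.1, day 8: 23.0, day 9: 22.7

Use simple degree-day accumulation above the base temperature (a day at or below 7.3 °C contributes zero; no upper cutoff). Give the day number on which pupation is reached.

Daily DD above 7.3 °C: 16.5, 14.1, 0.0, 15.3, 3.7, 4.4, 16.8, 15.7, 15.4.
Cumulative: 16.5, 30.6, 30.6, 45.9, 49.6, 54.0, 70.8, 86.5, 101.9.
The total first reaches 43 DD on day 4.

day 4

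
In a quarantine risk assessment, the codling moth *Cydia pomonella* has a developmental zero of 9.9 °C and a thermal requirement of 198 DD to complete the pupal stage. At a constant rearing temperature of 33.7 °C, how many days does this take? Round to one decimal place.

8.3 days

Daily accumulation = 33.7 − 9.9 = 23.8 DD/day.
Duration = 198 / 23.8 = 8.319 ≈ 8.3 days.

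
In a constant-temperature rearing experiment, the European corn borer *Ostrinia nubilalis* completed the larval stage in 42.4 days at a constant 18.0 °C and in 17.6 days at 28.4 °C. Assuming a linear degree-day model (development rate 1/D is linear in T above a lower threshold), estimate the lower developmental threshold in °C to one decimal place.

Equal thermal constants: D₁(T₁ − T_b) = D₂(T₂ − T_b).
42.4·(18.0 − T_b) = 17.6·(28.4 − T_b)
T_b = (42.4·18.0 − 17.6·28.4) / (42.4 − 17.6) = 263.36 / 24.8 = 10.619 °C ≈ 10.6 °C.

10.6 °C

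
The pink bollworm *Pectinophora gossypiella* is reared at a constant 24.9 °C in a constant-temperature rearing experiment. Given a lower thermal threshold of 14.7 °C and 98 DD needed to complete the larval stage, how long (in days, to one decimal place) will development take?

Daily accumulation = 24.9 − 14.7 = 10.2 DD/day.
Duration = 98 / 10.2 = 9.608 ≈ 9.6 days.

9.6 days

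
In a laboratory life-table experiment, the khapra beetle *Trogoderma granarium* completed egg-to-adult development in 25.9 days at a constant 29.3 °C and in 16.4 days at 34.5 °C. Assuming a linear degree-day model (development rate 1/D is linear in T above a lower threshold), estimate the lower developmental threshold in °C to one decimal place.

Equal thermal constants: D₁(T₁ − T_b) = D₂(T₂ − T_b).
25.9·(29.3 − T_b) = 16.4·(34.5 − T_b)
T_b = (25.9·29.3 − 16.4·34.5) / (25.9 − 16.4) = 193.07 / 9.5 = 20.323 °C ≈ 20.3 °C.

20.3 °C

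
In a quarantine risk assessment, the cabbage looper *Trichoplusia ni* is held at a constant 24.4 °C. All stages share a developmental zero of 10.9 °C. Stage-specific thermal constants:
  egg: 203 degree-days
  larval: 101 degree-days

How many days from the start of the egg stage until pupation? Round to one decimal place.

Daily accumulation at 24.4 °C = 24.4 − 10.9 = 13.5 DD/day.
Total K = 203 + 101 = 304 DD.
Total duration = 304 / 13.5 = 22.519 ≈ 22.5 days.

22.5 days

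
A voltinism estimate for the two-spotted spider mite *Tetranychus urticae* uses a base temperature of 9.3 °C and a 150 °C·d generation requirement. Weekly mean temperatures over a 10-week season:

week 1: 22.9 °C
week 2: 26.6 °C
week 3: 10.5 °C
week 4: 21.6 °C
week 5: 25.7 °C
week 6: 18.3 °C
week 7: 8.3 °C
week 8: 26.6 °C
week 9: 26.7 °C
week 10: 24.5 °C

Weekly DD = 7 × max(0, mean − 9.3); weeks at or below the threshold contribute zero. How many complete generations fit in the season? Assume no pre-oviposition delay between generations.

Weekly DD (7 × max(0, T̄ − 9.3)): 95.2, 121.1, 8.4, 86.1, 114.8, 63.0, 0.0, 121.1, 121.8, 106.4.
Season total = 837.9 DD.
Complete generations = ⌊837.9 / 150⌋ = 5.

5 generations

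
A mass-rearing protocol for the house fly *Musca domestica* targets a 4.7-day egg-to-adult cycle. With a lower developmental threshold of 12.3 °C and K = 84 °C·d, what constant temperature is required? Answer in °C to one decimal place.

30.2 °C

Required daily accumulation = 84 / 4.7 = 17.872 DD/day.
T = T_base + 17.872 = 12.3 + 17.872 = 30.172 ≈ 30.2 °C.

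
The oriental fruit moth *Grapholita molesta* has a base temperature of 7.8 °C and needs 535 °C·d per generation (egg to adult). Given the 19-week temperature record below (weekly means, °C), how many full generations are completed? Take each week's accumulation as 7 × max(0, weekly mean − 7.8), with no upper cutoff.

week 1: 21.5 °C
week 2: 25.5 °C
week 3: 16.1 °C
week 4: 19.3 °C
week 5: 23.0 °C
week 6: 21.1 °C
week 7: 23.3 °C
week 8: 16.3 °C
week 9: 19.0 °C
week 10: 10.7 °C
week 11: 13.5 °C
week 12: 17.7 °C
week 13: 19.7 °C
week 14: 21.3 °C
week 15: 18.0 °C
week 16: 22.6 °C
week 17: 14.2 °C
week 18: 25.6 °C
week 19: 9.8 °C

2 generations

Weekly DD (7 × max(0, T̄ − 7.8)): 95.9, 123.9, 58.1, 80.5, 106.4, 93.1, 108.5, 59.5, 78.4, 20.3, 39.9, 69.3, 83.3, 94.5, 71.4, 103.6, 44.8, 124.6, 14.0.
Season total = 1470.0 DD.
Complete generations = ⌊1470.0 / 535⌋ = 2.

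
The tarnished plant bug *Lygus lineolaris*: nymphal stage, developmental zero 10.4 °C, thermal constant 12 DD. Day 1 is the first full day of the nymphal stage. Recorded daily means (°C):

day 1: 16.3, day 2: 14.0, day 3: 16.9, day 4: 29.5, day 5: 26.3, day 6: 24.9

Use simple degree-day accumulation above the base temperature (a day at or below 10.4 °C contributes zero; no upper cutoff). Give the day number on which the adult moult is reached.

Daily DD above 10.4 °C: 5.9, 3.6, 6.5, 19.1, 15.9, 14.5.
Cumulative: 5.9, 9.5, 16.0, 35.1, 51.0, 65.5.
The total first reaches 12 DD on day 3.

day 3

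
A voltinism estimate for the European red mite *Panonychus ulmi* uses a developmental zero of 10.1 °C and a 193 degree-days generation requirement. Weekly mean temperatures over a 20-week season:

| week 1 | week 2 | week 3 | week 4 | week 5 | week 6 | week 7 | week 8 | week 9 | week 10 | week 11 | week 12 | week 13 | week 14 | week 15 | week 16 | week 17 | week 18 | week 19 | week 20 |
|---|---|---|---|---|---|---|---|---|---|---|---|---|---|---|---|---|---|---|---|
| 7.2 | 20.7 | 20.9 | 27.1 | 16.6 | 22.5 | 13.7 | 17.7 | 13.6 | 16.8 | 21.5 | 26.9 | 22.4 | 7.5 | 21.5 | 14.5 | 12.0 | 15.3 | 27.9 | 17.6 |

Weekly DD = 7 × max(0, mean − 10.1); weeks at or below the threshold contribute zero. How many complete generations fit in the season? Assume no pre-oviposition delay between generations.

6 generations

Weekly DD (7 × max(0, T̄ − 10.1)): 0.0, 74.2, 75.6, 119.0, 45.5, 86.8, 25.2, 53.2, 24.5, 46.9, 79.8, 117.6, 86.1, 0.0, 79.8, 30.8, 13.3, 36.4, 124.6, 52.5.
Season total = 1171.8 DD.
Complete generations = ⌊1171.8 / 193⌋ = 6.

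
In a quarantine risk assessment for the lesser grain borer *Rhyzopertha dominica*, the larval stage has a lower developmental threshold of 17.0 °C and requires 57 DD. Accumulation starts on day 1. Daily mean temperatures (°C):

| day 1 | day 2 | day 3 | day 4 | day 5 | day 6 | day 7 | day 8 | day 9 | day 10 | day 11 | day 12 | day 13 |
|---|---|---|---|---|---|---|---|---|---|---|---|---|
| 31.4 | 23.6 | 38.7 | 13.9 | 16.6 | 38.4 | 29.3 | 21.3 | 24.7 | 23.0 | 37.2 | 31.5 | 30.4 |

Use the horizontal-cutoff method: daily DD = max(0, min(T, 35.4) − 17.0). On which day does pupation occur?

day 6

Daily DD above 17.0 °C (capped at 18.4): 14.4, 6.6, 18.4, 0.0, 0.0, 18.4, 12.3, 4.3, 7.7, 6.0, 18.4, 14.5, 13.4.
Cumulative: 14.4, 21.0, 39.4, 39.4, 39.4, 57.8, 70.1, 74.4, 82.1, 88.1, 106.5, 121.0, 134.4.
The total first reaches 57 DD on day 6.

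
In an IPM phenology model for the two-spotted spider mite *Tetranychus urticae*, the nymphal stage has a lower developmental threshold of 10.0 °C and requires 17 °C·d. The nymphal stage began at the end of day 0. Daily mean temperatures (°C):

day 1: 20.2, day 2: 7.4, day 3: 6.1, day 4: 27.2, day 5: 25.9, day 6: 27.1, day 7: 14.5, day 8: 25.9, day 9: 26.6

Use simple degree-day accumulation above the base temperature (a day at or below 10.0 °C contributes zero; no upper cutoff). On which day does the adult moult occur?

Daily DD above 10.0 °C: 10.2, 0.0, 0.0, 17.2, 15.9, 17.1, 4.5, 15.9, 16.6.
Cumulative: 10.2, 10.2, 10.2, 27.4, 43.3, 60.4, 64.9, 80.8, 97.4.
The total first reaches 17 DD on day 4.

day 4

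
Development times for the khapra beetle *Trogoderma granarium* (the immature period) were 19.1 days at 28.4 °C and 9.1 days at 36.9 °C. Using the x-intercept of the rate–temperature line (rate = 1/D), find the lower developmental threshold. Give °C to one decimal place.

Equal thermal constants: D₁(T₁ − T_b) = D₂(T₂ − T_b).
19.1·(28.4 − T_b) = 9.1·(36.9 − T_b)
T_b = (19.1·28.4 − 9.1·36.9) / (19.1 − 9.1) = 206.65 / 10.0 = 20.665 °C ≈ 20.7 °C.

20.7 °C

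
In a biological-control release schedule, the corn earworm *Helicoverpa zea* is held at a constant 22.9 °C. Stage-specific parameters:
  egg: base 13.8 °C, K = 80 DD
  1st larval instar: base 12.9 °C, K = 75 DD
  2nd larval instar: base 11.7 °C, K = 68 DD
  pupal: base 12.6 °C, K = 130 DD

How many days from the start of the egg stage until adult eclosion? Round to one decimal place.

egg: 80 / (22.9 − 13.8) = 80 / 9.1 = 8.791 d.
1st larval instar: 75 / (22.9 − 12.9) = 75 / 10.0 = 7.500 d.
2nd larval instar: 68 / (22.9 − 11.7) = 68 / 11.2 = 6.071 d.
pupal: 130 / (22.9 − 12.6) = 130 / 10.3 = 12.621 d.
Sum = 34.984 ≈ 35.0 days.

35.0 days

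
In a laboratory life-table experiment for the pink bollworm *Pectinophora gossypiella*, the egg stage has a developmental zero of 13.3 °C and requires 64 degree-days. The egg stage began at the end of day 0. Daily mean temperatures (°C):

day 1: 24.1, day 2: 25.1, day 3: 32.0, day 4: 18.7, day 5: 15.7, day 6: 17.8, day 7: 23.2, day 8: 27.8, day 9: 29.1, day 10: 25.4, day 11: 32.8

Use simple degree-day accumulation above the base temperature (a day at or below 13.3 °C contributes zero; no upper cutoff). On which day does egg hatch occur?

day 8

Daily DD above 13.3 °C: 10.8, 11.8, 18.7, 5.4, 2.4, 4.5, 9.9, 14.5, 15.8, 12.1, 19.5.
Cumulative: 10.8, 22.6, 41.3, 46.7, 49.1, 53.6, 63.5, 78.0, 93.8, 105.9, 125.4.
The total first reaches 64 DD on day 8.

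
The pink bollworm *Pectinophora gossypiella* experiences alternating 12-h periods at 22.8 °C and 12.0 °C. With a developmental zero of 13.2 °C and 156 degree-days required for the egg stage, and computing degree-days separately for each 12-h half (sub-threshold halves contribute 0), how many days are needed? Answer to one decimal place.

32.5 days

Day half: max(0, 22.8 − 13.2) × 0.5 = 9.6 × 0.5 = 4.80 DD.
Night half: max(0, 12.0 − 13.2) × 0.5 = 0.0 × 0.5 = 0.00 DD.
Per 24 h: 4.80 DD/day.
Duration = 156 / 4.80 = 32.500 ≈ 32.5 days.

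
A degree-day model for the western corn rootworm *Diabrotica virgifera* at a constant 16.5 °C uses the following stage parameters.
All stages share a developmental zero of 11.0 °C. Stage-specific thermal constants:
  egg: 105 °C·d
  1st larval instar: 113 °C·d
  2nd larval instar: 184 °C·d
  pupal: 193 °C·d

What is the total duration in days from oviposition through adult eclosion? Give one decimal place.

108.2 days

Daily accumulation at 16.5 °C = 16.5 − 11.0 = 5.5 DD/day.
Total K = 105 + 113 + 184 + 193 = 595 DD.
Total duration = 595 / 5.5 = 108.182 ≈ 108.2 days.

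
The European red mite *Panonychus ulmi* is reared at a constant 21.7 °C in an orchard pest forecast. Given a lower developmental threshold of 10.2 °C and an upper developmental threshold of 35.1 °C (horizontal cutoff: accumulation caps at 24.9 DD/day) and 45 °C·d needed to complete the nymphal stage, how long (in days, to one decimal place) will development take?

3.9 days

Daily accumulation = 21.7 − 10.2 = 11.5 DD/day.
Duration = 45 / 11.5 = 3.913 ≈ 3.9 days.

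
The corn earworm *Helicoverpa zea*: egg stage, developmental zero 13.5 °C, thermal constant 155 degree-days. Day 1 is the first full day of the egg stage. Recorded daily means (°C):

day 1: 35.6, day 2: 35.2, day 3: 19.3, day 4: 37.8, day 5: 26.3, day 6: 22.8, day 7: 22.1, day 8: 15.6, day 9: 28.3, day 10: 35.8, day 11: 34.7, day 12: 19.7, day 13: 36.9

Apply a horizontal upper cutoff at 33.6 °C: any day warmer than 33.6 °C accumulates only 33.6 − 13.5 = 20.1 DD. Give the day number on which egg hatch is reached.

Daily DD above 13.5 °C (capped at 20.1): 20.1, 20.1, 5.8, 20.1, 12.8, 9.3, 8.6, 2.1, 14.8, 20.1, 20.1, 6.2, 20.1.
Cumulative: 20.1, 40.2, 46.0, 66.1, 78.9, 88.2, 96.8, 98.9, 113.7, 133.8, 153.9, 160.1, 180.2.
The total first reaches 155 DD on day 12.

day 12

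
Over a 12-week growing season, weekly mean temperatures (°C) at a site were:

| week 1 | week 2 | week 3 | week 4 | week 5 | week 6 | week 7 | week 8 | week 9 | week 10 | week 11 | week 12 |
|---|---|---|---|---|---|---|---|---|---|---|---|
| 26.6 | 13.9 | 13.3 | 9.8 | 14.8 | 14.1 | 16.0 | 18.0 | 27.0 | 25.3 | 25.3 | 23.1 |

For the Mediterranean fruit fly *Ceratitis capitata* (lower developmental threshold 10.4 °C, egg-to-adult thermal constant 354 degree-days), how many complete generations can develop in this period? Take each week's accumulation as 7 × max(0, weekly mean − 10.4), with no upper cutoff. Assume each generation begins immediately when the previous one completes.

2 generations

Weekly DD (7 × max(0, T̄ − 10.4)): 113.4, 24.5, 20.3, 0.0, 30.8, 25.9, 39.2, 53.2, 116.2, 104.3, 104.3, 88.9.
Season total = 721.0 DD.
Complete generations = ⌊721.0 / 354⌋ = 2.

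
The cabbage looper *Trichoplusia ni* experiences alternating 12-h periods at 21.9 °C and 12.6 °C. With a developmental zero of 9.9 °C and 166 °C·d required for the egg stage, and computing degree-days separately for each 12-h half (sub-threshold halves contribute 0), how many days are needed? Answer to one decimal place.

Day half: max(0, 21.9 − 9.9) × 0.5 = 12.0 × 0.5 = 6.00 DD.
Night half: max(0, 12.6 − 9.9) × 0.5 = 2.7 × 0.5 = 1.35 DD.
Per 24 h: 7.35 DD/day.
Duration = 166 / 7.35 = 22.585 ≈ 22.6 days.

22.6 days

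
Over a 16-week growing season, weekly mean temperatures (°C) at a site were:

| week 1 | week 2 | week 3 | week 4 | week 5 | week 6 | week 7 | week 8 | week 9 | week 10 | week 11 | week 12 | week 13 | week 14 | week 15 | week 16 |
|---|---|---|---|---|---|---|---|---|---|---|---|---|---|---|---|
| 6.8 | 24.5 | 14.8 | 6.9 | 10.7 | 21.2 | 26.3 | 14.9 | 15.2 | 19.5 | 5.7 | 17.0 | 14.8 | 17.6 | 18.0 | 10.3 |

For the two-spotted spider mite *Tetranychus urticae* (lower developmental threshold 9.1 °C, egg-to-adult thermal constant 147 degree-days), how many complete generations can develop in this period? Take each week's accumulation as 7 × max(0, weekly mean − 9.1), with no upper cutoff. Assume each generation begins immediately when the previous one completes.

5 generations

Weekly DD (7 × max(0, T̄ − 9.1)): 0.0, 107.8, 39.9, 0.0, 11.2, 84.7, 120.4, 40.6, 42.7, 72.8, 0.0, 55.3, 39.9, 59.5, 62.3, 8.4.
Season total = 745.5 DD.
Complete generations = ⌊745.5 / 147⌋ = 5.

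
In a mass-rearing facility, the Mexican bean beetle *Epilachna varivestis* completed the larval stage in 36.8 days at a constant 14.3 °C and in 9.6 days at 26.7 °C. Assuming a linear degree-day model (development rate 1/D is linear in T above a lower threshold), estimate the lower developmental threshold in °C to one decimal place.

Equal thermal constants: D₁(T₁ − T_b) = D₂(T₂ − T_b).
36.8·(14.3 − T_b) = 9.6·(26.7 − T_b)
T_b = (36.8·14.3 − 9.6·26.7) / (36.8 − 9.6) = 269.92 / 27.2 = 9.924 °C ≈ 9.9 °C.

9.9 °C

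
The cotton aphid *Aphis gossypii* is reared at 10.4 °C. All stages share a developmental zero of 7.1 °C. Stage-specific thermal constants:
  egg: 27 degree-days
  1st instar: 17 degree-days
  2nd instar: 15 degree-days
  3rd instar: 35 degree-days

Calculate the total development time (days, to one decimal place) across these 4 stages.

Daily accumulation at 10.4 °C = 10.4 − 7.1 = 3.3 DD/day.
Total K = 27 + 17 + 15 + 35 = 94 DD.
Total duration = 94 / 3.3 = 28.485 ≈ 28.5 days.

28.5 days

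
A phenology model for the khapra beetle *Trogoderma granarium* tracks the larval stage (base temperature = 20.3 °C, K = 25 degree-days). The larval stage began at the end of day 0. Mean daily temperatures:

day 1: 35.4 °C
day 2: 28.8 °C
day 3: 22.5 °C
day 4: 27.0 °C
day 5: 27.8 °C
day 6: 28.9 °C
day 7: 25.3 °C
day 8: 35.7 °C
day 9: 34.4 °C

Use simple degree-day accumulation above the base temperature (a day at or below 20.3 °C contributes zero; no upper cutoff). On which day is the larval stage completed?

day 3

Daily DD above 20.3 °C: 15.1, 8.5, 2.2, 6.7, 7.5, 8.6, 5.0, 15.4, 14.1.
Cumulative: 15.1, 23.6, 25.8, 32.5, 40.0, 48.6, 53.6, 69.0, 83.1.
The total first reaches 25 DD on day 3.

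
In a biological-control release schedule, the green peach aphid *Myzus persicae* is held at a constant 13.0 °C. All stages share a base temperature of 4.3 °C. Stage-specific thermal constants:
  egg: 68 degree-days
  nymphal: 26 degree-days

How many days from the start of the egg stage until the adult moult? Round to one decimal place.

Daily accumulation at 13.0 °C = 13.0 − 4.3 = 8.7 DD/day.
Total K = 68 + 26 = 94 DD.
Total duration = 94 / 8.7 = 10.805 ≈ 10.8 days.

10.8 days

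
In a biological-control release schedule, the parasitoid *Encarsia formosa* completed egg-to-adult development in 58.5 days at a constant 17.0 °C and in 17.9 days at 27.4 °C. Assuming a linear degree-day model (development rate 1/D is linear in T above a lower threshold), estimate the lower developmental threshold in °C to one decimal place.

Equal thermal constants: D₁(T₁ − T_b) = D₂(T₂ − T_b).
58.5·(17.0 − T_b) = 17.9·(27.4 − T_b)
T_b = (58.5·17.0 − 17.9·27.4) / (58.5 − 17.9) = 504.04 / 40.6 = 12.415 °C ≈ 12.4 °C.

12.4 °C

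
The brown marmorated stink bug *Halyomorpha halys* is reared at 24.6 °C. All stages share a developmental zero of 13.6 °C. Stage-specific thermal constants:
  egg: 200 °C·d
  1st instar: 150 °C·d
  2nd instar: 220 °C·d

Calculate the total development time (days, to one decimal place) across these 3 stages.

51.8 days

Daily accumulation at 24.6 °C = 24.6 − 13.6 = 11.0 DD/day.
Total K = 200 + 150 + 220 = 570 DD.
Total duration = 570 / 11.0 = 51.818 ≈ 51.8 days.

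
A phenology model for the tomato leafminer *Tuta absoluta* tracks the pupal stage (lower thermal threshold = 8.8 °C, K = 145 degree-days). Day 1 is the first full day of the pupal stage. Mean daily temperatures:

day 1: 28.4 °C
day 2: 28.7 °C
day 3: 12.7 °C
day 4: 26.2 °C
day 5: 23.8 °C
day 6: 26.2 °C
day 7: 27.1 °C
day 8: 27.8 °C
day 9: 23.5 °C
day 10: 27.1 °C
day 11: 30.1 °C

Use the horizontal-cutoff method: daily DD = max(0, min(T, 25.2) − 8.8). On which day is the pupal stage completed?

day 10

Daily DD above 8.8 °C (capped at 16.4): 16.4, 16.4, 3.9, 16.4, 15.0, 16.4, 16.4, 16.4, 14.7, 16.4, 16.4.
Cumulative: 16.4, 32.8, 36.7, 53.1, 68.1, 84.5, 100.9, 117.3, 132.0, 148.4, 164.8.
The total first reaches 145 DD on day 10.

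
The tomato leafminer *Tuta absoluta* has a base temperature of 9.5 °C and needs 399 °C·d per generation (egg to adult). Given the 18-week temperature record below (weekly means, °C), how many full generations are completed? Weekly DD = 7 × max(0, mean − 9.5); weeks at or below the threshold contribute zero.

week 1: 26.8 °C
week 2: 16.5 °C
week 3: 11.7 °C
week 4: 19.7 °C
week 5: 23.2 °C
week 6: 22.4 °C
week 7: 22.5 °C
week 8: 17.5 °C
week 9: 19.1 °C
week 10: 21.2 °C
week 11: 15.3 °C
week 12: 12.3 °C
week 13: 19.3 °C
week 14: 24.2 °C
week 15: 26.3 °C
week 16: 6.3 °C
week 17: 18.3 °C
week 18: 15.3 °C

Weekly DD (7 × max(0, T̄ − 9.5)): 121.1, 49.0, 15.4, 71.4, 95.9, 90.3, 91.0, 56.0, 67.2, 81.9, 40.6, 19.6, 68.6, 102.9, 117.6, 0.0, 61.6, 40.6.
Season total = 1190.7 DD.
Complete generations = ⌊1190.7 / 399⌋ = 2.

2 generations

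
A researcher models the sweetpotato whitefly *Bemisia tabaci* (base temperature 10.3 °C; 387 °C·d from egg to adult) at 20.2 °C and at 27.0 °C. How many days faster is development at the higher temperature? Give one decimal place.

15.9 days

At 20.2 °C: 387 / (20.2 − 10.3) = 387 / 9.9 = 39.091 d.
At 27.0 °C: 387 / (27.0 − 10.3) = 387 / 16.7 = 23.174 d.
Difference = |39.091 − 23.174| = 15.917 ≈ 15.9 days.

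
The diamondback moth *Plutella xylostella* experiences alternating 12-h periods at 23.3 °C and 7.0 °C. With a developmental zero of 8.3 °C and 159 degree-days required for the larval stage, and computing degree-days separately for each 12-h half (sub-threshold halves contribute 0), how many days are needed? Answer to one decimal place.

21.2 days

Day half: max(0, 23.3 − 8.3) × 0.5 = 15.0 × 0.5 = 7.50 DD.
Night half: max(0, 7.0 − 8.3) × 0.5 = 0.0 × 0.5 = 0.00 DD.
Per 24 h: 7.50 DD/day.
Duration = 159 / 7.50 = 21.200 ≈ 21.2 days.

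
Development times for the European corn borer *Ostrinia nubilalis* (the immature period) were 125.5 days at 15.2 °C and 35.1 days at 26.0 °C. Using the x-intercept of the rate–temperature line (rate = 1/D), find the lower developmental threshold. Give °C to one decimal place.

11.0 °C

Under the model K = D·(T − T_b), so D₁·(T₁ − T_b) = D₂·(T₂ − T_b).
125.5·(15.2 − T_b) = 35.1·(26.0 − T_b)
T_b = (125.5·15.2 − 35.1·26.0) / (125.5 − 35.1) = 995.00 / 90.4 = 11.007 °C ≈ 11.0 °C.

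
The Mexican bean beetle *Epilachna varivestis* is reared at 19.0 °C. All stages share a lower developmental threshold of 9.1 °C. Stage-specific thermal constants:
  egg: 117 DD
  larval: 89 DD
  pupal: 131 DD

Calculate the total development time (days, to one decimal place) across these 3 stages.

34.0 days

Daily accumulation at 19.0 °C = 19.0 − 9.1 = 9.9 DD/day.
Total K = 117 + 89 + 131 = 337 DD.
Total duration = 337 / 9.9 = 34.040 ≈ 34.0 days.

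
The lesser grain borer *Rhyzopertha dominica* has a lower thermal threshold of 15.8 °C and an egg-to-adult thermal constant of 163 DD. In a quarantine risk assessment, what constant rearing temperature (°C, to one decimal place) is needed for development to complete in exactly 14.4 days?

27.1 °C

Required daily accumulation = 163 / 14.4 = 11.319 DD/day.
T = T_base + 11.319 = 15.8 + 11.319 = 27.119 ≈ 27.1 °C.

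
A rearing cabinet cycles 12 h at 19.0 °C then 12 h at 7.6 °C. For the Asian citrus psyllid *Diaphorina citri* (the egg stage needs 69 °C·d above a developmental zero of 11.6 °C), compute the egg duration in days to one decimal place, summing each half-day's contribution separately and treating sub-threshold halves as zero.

18.6 days

Day half: max(0, 19.0 − 11.6) × 0.5 = 7.4 × 0.5 = 3.70 DD.
Night half: max(0, 7.6 − 11.6) × 0.5 = 0.0 × 0.5 = 0.00 DD.
Per 24 h: 3.70 DD/day.
Duration = 69 / 3.70 = 18.649 ≈ 18.6 days.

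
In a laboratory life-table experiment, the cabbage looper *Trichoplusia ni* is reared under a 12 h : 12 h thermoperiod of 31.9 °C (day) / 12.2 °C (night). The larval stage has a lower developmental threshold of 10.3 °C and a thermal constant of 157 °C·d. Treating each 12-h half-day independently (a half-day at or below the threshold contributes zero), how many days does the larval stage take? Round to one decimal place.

Day half: max(0, 31.9 − 10.3) × 0.5 = 21.6 × 0.5 = 10.80 DD.
Night half: max(0, 12.2 − 10.3) × 0.5 = 1.9 × 0.5 = 0.95 DD.
Per 24 h: 11.75 DD/day.
Duration = 157 / 11.75 = 13.362 ≈ 13.4 days.

13.4 days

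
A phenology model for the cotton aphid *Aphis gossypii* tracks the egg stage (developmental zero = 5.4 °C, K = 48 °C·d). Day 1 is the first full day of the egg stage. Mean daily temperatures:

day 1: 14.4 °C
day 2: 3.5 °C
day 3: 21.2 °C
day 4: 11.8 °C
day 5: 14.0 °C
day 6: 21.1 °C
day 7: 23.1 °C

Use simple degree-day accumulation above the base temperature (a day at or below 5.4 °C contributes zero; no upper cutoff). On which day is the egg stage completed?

day 6

Daily DD above 5.4 °C: 9.0, 0.0, 15.8, 6.4, 8.6, 15.7, 17.7.
Cumulative: 9.0, 9.0, 24.8, 31.2, 39.8, 55.5, 73.2.
The total first reaches 48 DD on day 6.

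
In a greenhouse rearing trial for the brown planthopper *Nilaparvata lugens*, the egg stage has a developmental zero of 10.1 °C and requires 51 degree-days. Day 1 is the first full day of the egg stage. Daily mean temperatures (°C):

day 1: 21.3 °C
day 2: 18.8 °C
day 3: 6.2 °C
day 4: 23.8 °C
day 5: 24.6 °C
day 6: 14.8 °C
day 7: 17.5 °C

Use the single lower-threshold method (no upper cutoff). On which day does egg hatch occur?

day 6

Daily DD above 10.1 °C: 11.2, 8.7, 0.0, 13.7, 14.5, 4.7, 7.4.
Cumulative: 11.2, 19.9, 19.9, 33.6, 48.1, 52.8, 60.2.
The total first reaches 51 DD on day 6.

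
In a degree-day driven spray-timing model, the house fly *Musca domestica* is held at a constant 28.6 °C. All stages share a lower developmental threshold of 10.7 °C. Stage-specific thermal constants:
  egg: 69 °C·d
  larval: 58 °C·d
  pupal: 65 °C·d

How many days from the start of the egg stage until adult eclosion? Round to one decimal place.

Daily accumulation at 28.6 °C = 28.6 − 10.7 = 17.9 DD/day.
Total K = 69 + 58 + 65 = 192 DD.
Total duration = 192 / 17.9 = 10.726 ≈ 10.7 days.

10.7 days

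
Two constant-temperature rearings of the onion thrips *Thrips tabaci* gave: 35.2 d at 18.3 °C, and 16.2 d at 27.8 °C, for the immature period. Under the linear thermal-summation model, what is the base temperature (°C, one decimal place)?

Linear rate model ⇒ the product D·(T − T_b) is constant across temperatures.
35.2·(18.3 − T_b) = 16.2·(27.8 − T_b)
T_b = (35.2·18.3 − 16.2·27.8) / (35.2 − 16.2) = 193.80 / 19.0 = 10.200 °C ≈ 10.2 °C.

10.2 °C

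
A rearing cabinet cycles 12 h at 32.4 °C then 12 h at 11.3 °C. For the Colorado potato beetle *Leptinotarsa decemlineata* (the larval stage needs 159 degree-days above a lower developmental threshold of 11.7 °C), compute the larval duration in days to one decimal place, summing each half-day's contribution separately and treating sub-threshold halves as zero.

Day half: max(0, 32.4 − 11.7) × 0.5 = 20.7 × 0.5 = 10.35 DD.
Night half: max(0, 11.3 − 11.7) × 0.5 = 0.0 × 0.5 = 0.00 DD.
Per 24 h: 10.35 DD/day.
Duration = 159 / 10.35 = 15.362 ≈ 15.4 days.

15.4 days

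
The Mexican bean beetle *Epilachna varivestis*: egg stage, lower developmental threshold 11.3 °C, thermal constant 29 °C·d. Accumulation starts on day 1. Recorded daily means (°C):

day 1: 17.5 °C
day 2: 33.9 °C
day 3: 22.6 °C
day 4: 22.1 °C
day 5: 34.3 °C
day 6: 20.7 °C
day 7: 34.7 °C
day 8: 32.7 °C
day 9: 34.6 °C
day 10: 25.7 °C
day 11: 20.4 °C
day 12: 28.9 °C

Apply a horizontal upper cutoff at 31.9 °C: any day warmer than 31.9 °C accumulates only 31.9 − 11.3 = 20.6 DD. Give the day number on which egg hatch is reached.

Daily DD above 11.3 °C (capped at 20.6): 6.2, 20.6, 11.3, 10.8, 20.6, 9.4, 20.6, 20.6, 20.6, 14.4, 9.1, 17.6.
Cumulative: 6.2, 26.8, 38.1, 48.9, 69.5, 78.9, 99.5, 120.1, 140.7, 155.1, 164.2, 181.8.
The total first reaches 29 DD on day 3.

day 3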